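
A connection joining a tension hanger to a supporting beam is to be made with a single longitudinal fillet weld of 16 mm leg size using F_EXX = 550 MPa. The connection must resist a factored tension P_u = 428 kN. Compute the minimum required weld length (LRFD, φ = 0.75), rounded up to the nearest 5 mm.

L = 155 mm

Throat t_e = 0.707 × 16 = 11.31 mm.
φr_n = 0.75 × 0.6 × 550 × 11.31 × 10⁻³ = 2.8 kN/mm.
L_req = P_u / φr_n = 428 / 2.8 = 152.9 mm total.
Round up → use L = 155 mm.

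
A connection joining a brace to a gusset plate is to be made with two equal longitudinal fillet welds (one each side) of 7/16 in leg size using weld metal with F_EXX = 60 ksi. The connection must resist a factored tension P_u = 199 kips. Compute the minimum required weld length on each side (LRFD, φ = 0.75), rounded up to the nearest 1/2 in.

Throat t_e = 0.707 × 0.4375 = 0.3093 in.
φr_n = 0.75 × 0.6 × 60 × 0.3093 = 8.351 kips/in.
L_req = P_u / φr_n = 199 / 8.351 = 23.83 in total.
Per side: 23.83 / 2 = 11.91 in.
Round up → use L = 12 in on each side.

L = 12 in on each side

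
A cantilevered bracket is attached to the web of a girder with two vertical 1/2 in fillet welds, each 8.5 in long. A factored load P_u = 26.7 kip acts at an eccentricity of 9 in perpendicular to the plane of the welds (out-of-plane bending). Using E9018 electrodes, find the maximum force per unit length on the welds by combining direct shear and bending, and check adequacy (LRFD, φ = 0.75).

E90XX → F_EXX = 90 ksi.
L_w = 2 × 8.5 = 17 in; section modulus (unit throat) S = 2 × L²/6 = 24.08 in².
Direct shear f_v = P/L_w = 26.7/17 = 1.571 kip/in.
Moment M = P × e = 26.7 × 9 = 240.3 kip·in; bending f_b = M/S = 9.978 kip/in.
f_max = √(f_v² + f_b²) = √(1.571² + 9.978²) = 10.1 kip/in.
φr_n = 0.75 × 0.6 × 90 × (0.707 × 0.5) = 14.32 kip/in → adequate.

f_max ≈ 10.1 kip/in; adequate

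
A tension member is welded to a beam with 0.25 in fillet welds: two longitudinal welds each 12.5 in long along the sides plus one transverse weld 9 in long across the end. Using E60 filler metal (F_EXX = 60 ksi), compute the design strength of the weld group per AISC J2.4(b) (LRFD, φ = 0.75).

t_e = 0.707 × 0.25 = 0.1767 in.
R_nwl = 0.6 × 60 × 0.1767 × 25 = 159.1 kips (longitudinal, 2 welds).
R_nwt = 0.6 × 60 × 0.1767 × 9 = 57.27 kips (transverse, base value).
(i) R_nwl + R_nwt = 216.3 kips; (ii) 0.85 R_nwl + 1.5 R_nwt = 221.1 kips.
R_n = max = 221.1 kips [governs: (ii)]; φR_n = 165.8 kips.

φR_n ≈ 166 kips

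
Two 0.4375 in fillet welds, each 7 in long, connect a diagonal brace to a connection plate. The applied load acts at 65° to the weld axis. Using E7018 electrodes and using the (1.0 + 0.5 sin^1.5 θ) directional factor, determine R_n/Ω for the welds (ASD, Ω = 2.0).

R_n/Ω ≈ 130 kip

E70XX → F_EXX = 70 ksi.
t_e = 0.707 × 0.4375 = 0.3093 in; A_we = 0.3093 × 14 = 4.33 in².
Directional factor: 1.0 + 0.5 sin^1.5(65°) = 1.431.
F_nw = 0.6 × 70 × 1.431 = 60.12 ksi.
R_n/Ω = (60.12 × 4.33) / 2.0 = 130.2 kip.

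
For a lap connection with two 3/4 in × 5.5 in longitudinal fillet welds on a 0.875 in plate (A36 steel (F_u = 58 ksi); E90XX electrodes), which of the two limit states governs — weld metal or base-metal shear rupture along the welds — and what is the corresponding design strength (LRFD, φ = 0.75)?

E90XX → F_EXX = 90 ksi.
t_e = 0.707 × 0.75 = 0.5302 in; L = 11 in.
Weld metal: φR_n = 0.75 × 0.6 × 90 × 0.5302 × 11 = 236.2 kip.
Base metal (shear rupture): φR_n = 0.75 × 0.6 × 58 × 0.875 × 11 = 251.2 kip.
Governing: weld metal.

φR_n ≈ 236 kip (weld metal governs)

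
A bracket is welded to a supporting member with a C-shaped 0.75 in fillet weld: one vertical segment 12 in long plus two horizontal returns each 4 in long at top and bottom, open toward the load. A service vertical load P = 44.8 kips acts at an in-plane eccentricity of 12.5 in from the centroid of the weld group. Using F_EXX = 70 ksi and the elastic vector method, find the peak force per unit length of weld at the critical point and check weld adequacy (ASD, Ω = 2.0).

f_max ≈ 9.51 kip/in; adequate

Total weld length L_w = 20 in. Treat welds as unit-width lines.
Centroid: x̄ = 2×4×2 / 20 = 0.8 in from the vertical weld.
Polar moment about centroid: J = I_x + I_y = [12³/12 + 2×4×6²] + [12×0.8² + 2(4³/12 + 4×1.2²)] = 461.9 in³.
Direct shear f_v = P/L_w = 44.8 / 20 = 2.24 kip/in (vertical).
Torsion M = P·e = 44.8 × 12.5 = 560 kip·in.
Critical point at (x, y) = (3.2, 6) from centroid. f_tx = M·y/J = 7.275 kip/in; f_ty = M·x/J = 3.88 kip/in.
Resultant f_max = √[f_tx² + (f_v + f_ty)²] = √[7.275² + (2.24 + 3.88)²] = 9.507 kip/in.
Capacity per unit length: r_n/Ω = (1/2.0) × 0.6 × 70 × (0.707 × 0.75) = 11.14 kip/in.
9.507 ≤ 11.14 → adequate.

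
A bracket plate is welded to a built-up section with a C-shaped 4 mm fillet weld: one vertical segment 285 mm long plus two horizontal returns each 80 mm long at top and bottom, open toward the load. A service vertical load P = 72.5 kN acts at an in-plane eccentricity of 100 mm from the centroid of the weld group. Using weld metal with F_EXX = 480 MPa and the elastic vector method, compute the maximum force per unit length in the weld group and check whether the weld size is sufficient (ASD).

f_max ≈ 315 N/mm; adequate

Total weld length L_w = 445 mm. Treat welds as unit-width lines.
Centroid: x̄ = 2×80×40 / 445 = 14.38 mm from the vertical weld.
Polar moment about centroid: J = I_x + I_y = [285³/12 + 2×80×142.5²] + [285×14.38² + 2(80³/12 + 80×25.62²)] = 5427000 mm³.
Direct shear f_v = P/L_w = 72.5×10³ / 445 = 162.9 N/mm (vertical).
Torsion M = P·e = 72.5×10³ × 100 = 7250000 N·mm.
Critical point at (x, y) = (65.62, 142.5) from centroid. f_tx = M·y/J = 190.4 N/mm; f_ty = M·x/J = 87.65 N/mm.
Resultant f_max = √[f_tx² + (f_v + f_ty)²] = √[190.4² + (162.9 + 87.65)²] = 314.7 N/mm.
Capacity per unit length: r_n/Ω = (1/2.0) × 0.6 × 480 × (0.707 × 4) = 407.2 N/mm.
314.7 ≤ 407.2 → adequate.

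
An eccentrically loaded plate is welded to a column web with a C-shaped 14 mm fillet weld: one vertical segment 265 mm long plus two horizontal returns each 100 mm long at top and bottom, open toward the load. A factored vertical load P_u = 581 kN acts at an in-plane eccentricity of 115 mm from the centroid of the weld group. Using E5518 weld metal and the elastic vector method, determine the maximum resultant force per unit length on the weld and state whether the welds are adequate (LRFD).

E55XX → F_EXX = 550 MPa.
Total weld length L_w = 465 mm. Treat welds as unit-width lines.
Centroid: x̄ = 2×100×50 / 465 = 21.51 mm from the vertical weld.
Polar moment about centroid: J = I_x + I_y = [265³/12 + 2×100×132.5²] + [265×21.51² + 2(100³/12 + 100×28.49²)] = 5514000 mm³.
Direct shear f_v = P/L_w = 581×10³ / 465 = 1249 N/mm (vertical).
Torsion M = P·e = 581×10³ × 115 = 66815000 N·mm.
Critical point at (x, y) = (78.49, 132.5) from centroid. f_tx = M·y/J = 1606 N/mm; f_ty = M·x/J = 951.2 N/mm.
Resultant f_max = √[f_tx² + (f_v + f_ty)²] = √[1606² + (1249 + 951.2)²] = 2724 N/mm.
Capacity per unit length: φr_n = 0.75 × 0.6 × 550 × (0.707 × 14) = 2450 N/mm.
2724 > 2450 → NOT adequate.

f_max ≈ 2720 N/mm; NOT adequate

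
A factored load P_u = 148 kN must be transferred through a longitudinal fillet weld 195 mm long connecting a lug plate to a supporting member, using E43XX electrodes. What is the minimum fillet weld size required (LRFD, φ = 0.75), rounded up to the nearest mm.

w = 6 mm

E43XX → F_EXX = 430 MPa.
Total weld length L = 195 mm.
Required throat t_e = P_u / (φ × 0.6 F_EXX × L) = 148 / (0.75 × 0.6 × 430 × 195 × 10⁻³) = 3.922 mm.
Required leg w = t_e / 0.707 = 5.548 mm → use 6 mm.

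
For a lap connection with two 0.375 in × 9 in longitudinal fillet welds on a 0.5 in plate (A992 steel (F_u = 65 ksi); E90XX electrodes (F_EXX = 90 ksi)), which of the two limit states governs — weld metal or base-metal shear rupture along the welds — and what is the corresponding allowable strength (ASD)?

R_n/Ω ≈ 129 kips (weld metal governs)

t_e = 0.707 × 0.375 = 0.2651 in; L = 18 in.
Weld metal: R_n/Ω = (1/2.0) × 0.6 × 90 × 0.2651 × 18 = 128.9 kips.
Base metal (shear rupture): R_n/Ω = (1/2.0) × 0.6 × 65 × 0.5 × 18 = 175.5 kips.
Governing: weld metal.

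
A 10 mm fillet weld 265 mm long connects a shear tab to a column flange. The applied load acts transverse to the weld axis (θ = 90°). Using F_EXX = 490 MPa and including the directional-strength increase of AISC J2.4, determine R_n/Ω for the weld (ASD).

R_n/Ω ≈ 413 kN

t_e = 0.707 × 10 = 7.07 mm; A_we = 7.07 × 265 = 1874 mm².
Directional factor: 1.0 + 0.5 sin^1.5(90°) = 1.5.
F_nw = 0.6 × 490 × 1.5 = 441 MPa.
R_n/Ω = (441 × 1874) / 2.0 × 10⁻³ = 413.1 kN.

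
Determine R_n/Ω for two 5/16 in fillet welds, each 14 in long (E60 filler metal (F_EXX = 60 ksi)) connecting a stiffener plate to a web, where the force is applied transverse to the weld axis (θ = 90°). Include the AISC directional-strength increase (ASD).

R_n/Ω ≈ 167 kip

t_e = 0.707 × 0.3125 = 0.2209 in; A_we = 0.2209 × 28 = 6.186 in².
Directional factor: 1.0 + 0.5 sin^1.5(90°) = 1.5.
F_nw = 0.6 × 60 × 1.5 = 54 ksi.
R_n/Ω = (54 × 6.186) / 2.0 = 167 kip.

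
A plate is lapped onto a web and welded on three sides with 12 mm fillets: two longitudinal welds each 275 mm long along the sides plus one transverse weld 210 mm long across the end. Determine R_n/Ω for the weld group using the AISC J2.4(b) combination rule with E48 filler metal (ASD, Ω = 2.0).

R_n/Ω ≈ 956 kN

E48XX → F_EXX = 480 MPa.
t_e = 0.707 × 12 = 8.484 mm.
R_nwl = 0.6 × 480 × 8.484 × 550 × 10⁻³ = 1344 kN (longitudinal, 2 welds).
R_nwt = 0.6 × 480 × 8.484 × 210 × 10⁻³ = 513.1 kN (transverse, base value).
(i) R_nwl + R_nwt = 1857 kN; (ii) 0.85 R_nwl + 1.5 R_nwt = 1912 kN.
R_n = max = 1912 kN [governs: (ii)]; R_n/Ω = 956 kN.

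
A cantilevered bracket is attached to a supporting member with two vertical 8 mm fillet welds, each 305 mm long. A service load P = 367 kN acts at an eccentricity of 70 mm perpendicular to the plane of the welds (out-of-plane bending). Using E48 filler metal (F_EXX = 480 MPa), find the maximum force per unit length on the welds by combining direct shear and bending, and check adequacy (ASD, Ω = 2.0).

L_w = 2 × 305 = 610 mm; section modulus (unit throat) S = 2 × L²/6 = 31010 mm².
Direct shear f_v = P/L_w = 367×10³/610 = 601.6 N/mm.
Moment M = P × e = 367×10³ × 70 = 25690000 N·mm; bending f_b = M/S = 828.5 N/mm.
f_max = √(f_v² + f_b²) = √(601.6² + 828.5²) = 1024 N/mm.
r_n/Ω = (1/2.0) × 0.6 × 480 × (0.707 × 8) = 814.5 N/mm → NOT adequate.

f_max ≈ 1020 N/mm; NOT adequate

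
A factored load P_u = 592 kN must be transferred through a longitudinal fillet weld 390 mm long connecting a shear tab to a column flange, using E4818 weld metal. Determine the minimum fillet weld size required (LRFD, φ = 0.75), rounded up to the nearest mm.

w = 10 mm

E48XX → F_EXX = 480 MPa.
Total weld length L = 390 mm.
Required throat t_e = P_u / (φ × 0.6 F_EXX × L) = 592 / (0.75 × 0.6 × 480 × 390 × 10⁻³) = 7.028 mm.
Required leg w = t_e / 0.707 = 9.94 mm → use 10 mm.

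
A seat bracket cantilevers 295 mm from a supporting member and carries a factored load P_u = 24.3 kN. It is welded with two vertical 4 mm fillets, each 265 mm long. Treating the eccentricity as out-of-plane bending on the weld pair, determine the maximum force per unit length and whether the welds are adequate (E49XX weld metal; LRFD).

f_max ≈ 310 N/mm; adequate

E49XX → F_EXX = 490 MPa.
L_w = 2 × 265 = 530 mm; section modulus (unit throat) S = 2 × L²/6 = 23410 mm².
Direct shear f_v = P/L_w = 24.3×10³/530 = 45.85 N/mm.
Moment M = P × e = 24.3×10³ × 295 = 7168500 N·mm; bending f_b = M/S = 306.2 N/mm.
f_max = √(f_v² + f_b²) = √(45.85² + 306.2²) = 309.7 N/mm.
φr_n = 0.75 × 0.6 × 490 × (0.707 × 4) = 623.6 N/mm → adequate.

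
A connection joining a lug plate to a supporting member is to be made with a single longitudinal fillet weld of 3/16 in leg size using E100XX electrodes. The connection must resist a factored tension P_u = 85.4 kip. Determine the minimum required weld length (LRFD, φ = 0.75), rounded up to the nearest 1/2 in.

E100XX → F_EXX = 100 ksi.
Throat t_e = 0.707 × 0.1875 = 0.1326 in.
φr_n = 0.75 × 0.6 × 100 × 0.1326 = 5.965 kip/in.
L_req = P_u / φr_n = 85.4 / 5.965 = 14.32 in total.
Round up → use L = 14.5 in.

L = 14.5 in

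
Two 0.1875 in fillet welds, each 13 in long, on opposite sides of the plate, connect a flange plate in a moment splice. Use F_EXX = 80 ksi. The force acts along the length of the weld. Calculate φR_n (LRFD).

Effective throat t_e = 0.707 × 0.1875 = 0.1326 in.
Total length L = 26 in; A_we = 0.1326 × 26 = 3.447 in².
F_nw = 0.6 F_EXX = 0.6 × 80 = 48 ksi.
φR_n = 0.75 × 48 × 3.447 = 124.1 kip.

φR_n ≈ 124 kip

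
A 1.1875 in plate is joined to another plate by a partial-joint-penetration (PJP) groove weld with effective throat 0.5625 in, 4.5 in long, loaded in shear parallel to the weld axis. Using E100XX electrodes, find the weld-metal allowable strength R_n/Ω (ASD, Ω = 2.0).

R_n/Ω ≈ 75.9 kip

E100XX → F_EXX = 100 ksi.
Effective throat (given) t_e = 0.5625 in.
A_we = 0.5625 × 4.5 = 2.531 in².
F_nw = 0.6 F_EXX = 60 ksi.
R_n/Ω = (60 × 2.531) / 2.0 = 75.94 kip.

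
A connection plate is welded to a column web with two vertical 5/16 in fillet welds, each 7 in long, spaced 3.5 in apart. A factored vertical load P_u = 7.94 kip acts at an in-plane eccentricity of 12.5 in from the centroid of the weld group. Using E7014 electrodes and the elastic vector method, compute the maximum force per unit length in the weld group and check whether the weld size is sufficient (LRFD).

f_max ≈ 4.17 kip/in; adequate

E70XX → F_EXX = 70 ksi.
Total weld length L_w = 14 in. Treat welds as unit-width lines.
Polar moment about centroid: J = 2[d³/12 + d(b/2)²] = 2[7³/12 + 7×1.75²] = 100 in³.
Direct shear f_v = P/L_w = 7.94 / 14 = 0.5671 kip/in (vertical).
Torsion M = P·e = 7.94 × 12.5 = 99.25 kip·in.
Critical point at (x, y) = (1.75, 3.5) from centroid. f_tx = M·y/J = 3.472 kip/in; f_ty = M·x/J = 1.736 kip/in.
Resultant f_max = √[f_tx² + (f_v + f_ty)²] = √[3.472² + (0.5671 + 1.736)²] = 4.167 kip/in.
Capacity per unit length: φr_n = 0.75 × 0.6 × 70 × (0.707 × 0.3125) = 6.96 kip/in.
4.167 ≤ 6.96 → adequate.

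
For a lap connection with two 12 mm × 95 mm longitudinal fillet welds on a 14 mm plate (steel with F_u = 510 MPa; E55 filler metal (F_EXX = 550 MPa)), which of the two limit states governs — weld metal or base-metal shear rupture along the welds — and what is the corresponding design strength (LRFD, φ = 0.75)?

φR_n ≈ 399 kN (weld metal governs)

t_e = 0.707 × 12 = 8.484 mm; L = 190 mm.
Weld metal: φR_n = 0.75 × 0.6 × 550 × 8.484 × 190 × 10⁻³ = 399 kN.
Base metal (shear rupture): φR_n = 0.75 × 0.6 × 510 × 14 × 190 × 10⁻³ = 610.5 kN.
Governing: weld metal.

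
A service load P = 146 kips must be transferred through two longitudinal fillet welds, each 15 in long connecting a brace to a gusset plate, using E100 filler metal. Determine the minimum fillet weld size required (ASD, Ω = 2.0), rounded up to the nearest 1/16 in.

E100XX → F_EXX = 100 ksi.
Total weld length L = 30 in.
Required throat t_e = P × Ω / (0.6 F_EXX × L) = 146 × 2.0 / (0.6 × 100 × 30) = 0.1622 in.
Required leg w = t_e / 0.707 = 0.2295 in → use 1/4 in.

w = 1/4 in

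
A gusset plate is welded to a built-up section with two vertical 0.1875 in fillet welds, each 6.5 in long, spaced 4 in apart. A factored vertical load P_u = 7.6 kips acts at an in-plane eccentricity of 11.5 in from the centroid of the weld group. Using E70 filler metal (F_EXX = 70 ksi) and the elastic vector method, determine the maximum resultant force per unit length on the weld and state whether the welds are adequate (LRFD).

f_max ≈ 3.75 kip/in; adequate

Total weld length L_w = 13 in. Treat welds as unit-width lines.
Polar moment about centroid: J = 2[d³/12 + d(b/2)²] = 2[6.5³/12 + 6.5×2²] = 97.77 in³.
Direct shear f_v = P/L_w = 7.6 / 13 = 0.5846 kip/in (vertical).
Torsion M = P·e = 7.6 × 11.5 = 87.4 kip·in.
Critical point at (x, y) = (2, 3.25) from centroid. f_tx = M·y/J = 2.905 kip/in; f_ty = M·x/J = 1.788 kip/in.
Resultant f_max = √[f_tx² + (f_v + f_ty)²] = √[2.905² + (0.5846 + 1.788)²] = 3.751 kip/in.
Capacity per unit length: φr_n = 0.75 × 0.6 × 70 × (0.707 × 0.1875) = 4.176 kip/in.
3.751 ≤ 4.176 → adequate.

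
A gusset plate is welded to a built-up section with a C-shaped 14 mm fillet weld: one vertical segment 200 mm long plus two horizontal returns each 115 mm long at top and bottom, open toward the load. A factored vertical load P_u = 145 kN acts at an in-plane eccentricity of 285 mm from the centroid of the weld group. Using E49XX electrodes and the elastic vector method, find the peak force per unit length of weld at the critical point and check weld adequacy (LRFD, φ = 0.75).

E49XX → F_EXX = 490 MPa.
Total weld length L_w = 430 mm. Treat welds as unit-width lines.
Centroid: x̄ = 2×115×57.5 / 430 = 30.76 mm from the vertical weld.
Polar moment about centroid: J = I_x + I_y = [200³/12 + 2×115×100²] + [200×30.76² + 2(115³/12 + 115×26.74²)] = 3574000 mm³.
Direct shear f_v = P/L_w = 145×10³ / 430 = 337.2 N/mm (vertical).
Torsion M = P·e = 145×10³ × 285 = 41325000 N·mm.
Critical point at (x, y) = (84.24, 100) from centroid. f_tx = M·y/J = 1156 N/mm; f_ty = M·x/J = 974.1 N/mm.
Resultant f_max = √[f_tx² + (f_v + f_ty)²] = √[1156² + (337.2 + 974.1)²] = 1748 N/mm.
Capacity per unit length: φr_n = 0.75 × 0.6 × 490 × (0.707 × 14) = 2183 N/mm.
1748 ≤ 2183 → adequate.

f_max ≈ 1750 N/mm; adequate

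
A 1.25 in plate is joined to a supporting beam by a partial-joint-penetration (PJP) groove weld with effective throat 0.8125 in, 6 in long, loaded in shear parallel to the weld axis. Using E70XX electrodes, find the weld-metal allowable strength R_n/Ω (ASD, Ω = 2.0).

R_n/Ω ≈ 102 kip

E70XX → F_EXX = 70 ksi.
Effective throat (given) t_e = 0.8125 in.
A_we = 0.8125 × 6 = 4.875 in².
F_nw = 0.6 F_EXX = 42 ksi.
R_n/Ω = (42 × 4.875) / 2.0 = 102.4 kip.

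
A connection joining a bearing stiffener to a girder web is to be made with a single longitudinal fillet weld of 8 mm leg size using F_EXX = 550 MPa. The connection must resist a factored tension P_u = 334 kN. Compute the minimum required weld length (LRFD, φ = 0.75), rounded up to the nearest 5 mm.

L = 240 mm

Throat t_e = 0.707 × 8 = 5.656 mm.
φr_n = 0.75 × 0.6 × 550 × 5.656 × 10⁻³ = 1.4 kN/mm.
L_req = P_u / φr_n = 334 / 1.4 = 238.6 mm total.
Round up → use L = 240 mm.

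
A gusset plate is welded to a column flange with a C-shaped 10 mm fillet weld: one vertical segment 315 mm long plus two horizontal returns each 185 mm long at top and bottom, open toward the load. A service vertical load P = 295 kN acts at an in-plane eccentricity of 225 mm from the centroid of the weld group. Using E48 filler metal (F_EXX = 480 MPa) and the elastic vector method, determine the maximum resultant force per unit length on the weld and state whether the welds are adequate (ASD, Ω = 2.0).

Total weld length L_w = 685 mm. Treat welds as unit-width lines.
Centroid: x̄ = 2×185×92.5 / 685 = 49.96 mm from the vertical weld.
Polar moment about centroid: J = I_x + I_y = [315³/12 + 2×185×157.5²] + [315×49.96² + 2(185³/12 + 185×42.54²)] = 14290000 mm³.
Direct shear f_v = P/L_w = 295×10³ / 685 = 430.7 N/mm (vertical).
Torsion M = P·e = 295×10³ × 225 = 66375000 N·mm.
Critical point at (x, y) = (135, 157.5) from centroid. f_tx = M·y/J = 731.4 N/mm; f_ty = M·x/J = 627 N/mm.
Resultant f_max = √[f_tx² + (f_v + f_ty)²] = √[731.4² + (430.7 + 627)²] = 1286 N/mm.
Capacity per unit length: r_n/Ω = (1/2.0) × 0.6 × 480 × (0.707 × 10) = 1018 N/mm.
1286 > 1018 → NOT adequate.

f_max ≈ 1290 N/mm; NOT adequate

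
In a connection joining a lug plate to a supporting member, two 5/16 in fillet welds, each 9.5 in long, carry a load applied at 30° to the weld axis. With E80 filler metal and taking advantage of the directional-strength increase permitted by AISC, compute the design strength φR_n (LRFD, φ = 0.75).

φR_n ≈ 178 kips

E80XX → F_EXX = 80 ksi.
t_e = 0.707 × 0.3125 = 0.2209 in; A_we = 0.2209 × 19 = 4.198 in².
Directional factor: 1.0 + 0.5 sin^1.5(30°) = 1.177.
F_nw = 0.6 × 80 × 1.177 = 56.49 ksi.
φR_n = 0.75 × 56.49 × 4.198 = 177.8 kips.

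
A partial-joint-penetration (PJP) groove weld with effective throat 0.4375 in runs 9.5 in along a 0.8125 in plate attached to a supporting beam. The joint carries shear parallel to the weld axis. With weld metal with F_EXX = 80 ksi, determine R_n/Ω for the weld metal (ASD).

Effective throat (given) t_e = 0.4375 in.
A_we = 0.4375 × 9.5 = 4.156 in².
F_nw = 0.6 F_EXX = 48 ksi.
R_n/Ω = (48 × 4.156) / 2.0 = 99.75 kip.

R_n/Ω ≈ 99.8 kip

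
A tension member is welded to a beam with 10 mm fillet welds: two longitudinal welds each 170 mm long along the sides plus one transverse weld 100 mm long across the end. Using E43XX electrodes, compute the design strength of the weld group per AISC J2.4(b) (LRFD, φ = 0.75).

E43XX → F_EXX = 430 MPa.
t_e = 0.707 × 10 = 7.07 mm.
R_nwl = 0.6 × 430 × 7.07 × 340 × 10⁻³ = 620.2 kN (longitudinal, 2 welds).
R_nwt = 0.6 × 430 × 7.07 × 100 × 10⁻³ = 182.4 kN (transverse, base value).
(i) R_nwl + R_nwt = 802.6 kN; (ii) 0.85 R_nwl + 1.5 R_nwt = 800.8 kN.
R_n = max = 802.6 kN [governs: (i)]; φR_n = 601.9 kN.

φR_n ≈ 602 kN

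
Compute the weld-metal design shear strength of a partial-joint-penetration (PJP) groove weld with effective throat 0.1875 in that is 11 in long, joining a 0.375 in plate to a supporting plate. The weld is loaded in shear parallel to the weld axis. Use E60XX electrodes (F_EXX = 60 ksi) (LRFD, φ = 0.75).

φR_n ≈ 55.7 kip

Effective throat (given) t_e = 0.1875 in.
A_we = 0.1875 × 11 = 2.062 in².
F_nw = 0.6 F_EXX = 36 ksi.
φR_n = 0.75 × 36 × 2.062 = 55.69 kip.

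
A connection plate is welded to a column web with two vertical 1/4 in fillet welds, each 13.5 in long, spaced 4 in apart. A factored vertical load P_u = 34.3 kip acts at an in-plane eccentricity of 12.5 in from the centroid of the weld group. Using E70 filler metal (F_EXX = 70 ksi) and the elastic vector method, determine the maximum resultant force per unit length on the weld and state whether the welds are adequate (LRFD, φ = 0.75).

Total weld length L_w = 27 in. Treat welds as unit-width lines.
Polar moment about centroid: J = 2[d³/12 + d(b/2)²] = 2[13.5³/12 + 13.5×2²] = 518.1 in³.
Direct shear f_v = P/L_w = 34.3 / 27 = 1.27 kip/in (vertical).
Torsion M = P·e = 34.3 × 12.5 = 428.75 kip·in.
Critical point at (x, y) = (2, 6.75) from centroid. f_tx = M·y/J = 5.586 kip/in; f_ty = M·x/J = 1.655 kip/in.
Resultant f_max = √[f_tx² + (f_v + f_ty)²] = √[5.586² + (1.27 + 1.655)²] = 6.306 kip/in.
Capacity per unit length: φr_n = 0.75 × 0.6 × 70 × (0.707 × 0.25) = 5.568 kip/in.
6.306 > 5.568 → NOT adequate.

f_max ≈ 6.31 kip/in; NOT adequate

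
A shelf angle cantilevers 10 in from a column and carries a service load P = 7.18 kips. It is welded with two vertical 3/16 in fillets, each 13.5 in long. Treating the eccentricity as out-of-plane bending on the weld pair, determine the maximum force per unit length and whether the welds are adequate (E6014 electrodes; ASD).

E60XX → F_EXX = 60 ksi.
L_w = 2 × 13.5 = 27 in; section modulus (unit throat) S = 2 × L²/6 = 60.75 in².
Direct shear f_v = P/L_w = 7.18/27 = 0.2659 kip/in.
Moment M = P × e = 7.18 × 10 = 71.8 kip·in; bending f_b = M/S = 1.182 kip/in.
f_max = √(f_v² + f_b²) = √(0.2659² + 1.182²) = 1.211 kip/in.
r_n/Ω = (1/2.0) × 0.6 × 60 × (0.707 × 0.1875) = 2.386 kip/in → adequate.

f_max ≈ 1.21 kip/in; adequate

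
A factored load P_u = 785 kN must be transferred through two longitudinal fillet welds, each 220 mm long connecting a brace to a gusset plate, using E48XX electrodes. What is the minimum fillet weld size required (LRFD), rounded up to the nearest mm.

E48XX → F_EXX = 480 MPa.
Total weld length L = 440 mm.
Required throat t_e = P_u / (φ × 0.6 F_EXX × L) = 785 / (0.75 × 0.6 × 480 × 440 × 10⁻³) = 8.26 mm.
Required leg w = t_e / 0.707 = 11.68 mm → use 12 mm.

w = 12 mm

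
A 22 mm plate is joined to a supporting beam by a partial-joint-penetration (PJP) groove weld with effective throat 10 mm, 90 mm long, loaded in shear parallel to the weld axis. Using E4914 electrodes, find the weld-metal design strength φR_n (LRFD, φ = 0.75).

E49XX → F_EXX = 490 MPa.
Effective throat (given) t_e = 10 mm.
A_we = 10 × 90 = 900 mm².
F_nw = 0.6 F_EXX = 294 MPa.
φR_n = 0.75 × 294 × 900 × 10⁻³ = 198.5 kN.

φR_n ≈ 198 kN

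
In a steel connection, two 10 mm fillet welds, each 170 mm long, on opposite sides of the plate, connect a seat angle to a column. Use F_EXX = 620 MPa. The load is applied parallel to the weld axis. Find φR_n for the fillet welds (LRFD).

φR_n ≈ 671 kN

Effective throat t_e = 0.707 × 10 = 7.07 mm.
Total length L = 340 mm; A_we = 7.07 × 340 = 2404 mm².
F_nw = 0.6 F_EXX = 0.6 × 620 = 372 MPa.
φR_n = 0.75 × 372 × 2404 × 10⁻³ = 670.7 kN.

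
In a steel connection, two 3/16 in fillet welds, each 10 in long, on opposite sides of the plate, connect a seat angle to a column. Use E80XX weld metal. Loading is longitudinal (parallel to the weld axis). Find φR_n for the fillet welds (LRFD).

E80XX → F_EXX = 80 ksi.
Effective throat t_e = 0.707 × 0.1875 = 0.1326 in.
Total length L = 20 in; A_we = 0.1326 × 20 = 2.651 in².
F_nw = 0.6 F_EXX = 0.6 × 80 = 48 ksi.
φR_n = 0.75 × 48 × 2.651 = 95.45 kips.

φR_n ≈ 95.4 kips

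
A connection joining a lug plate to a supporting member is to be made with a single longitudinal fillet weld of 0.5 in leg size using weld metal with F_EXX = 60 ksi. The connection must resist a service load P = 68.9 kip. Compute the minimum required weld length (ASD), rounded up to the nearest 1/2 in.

Throat t_e = 0.707 × 0.5 = 0.3535 in.
r_n/Ω = (0.6 × 60 × 0.3535) / 2.0 = 6.363 kip/in.
L_req = P / (r_n/Ω) = 68.9 / 6.363 = 10.83 in total.
Round up → use L = 11 in.

L = 11 in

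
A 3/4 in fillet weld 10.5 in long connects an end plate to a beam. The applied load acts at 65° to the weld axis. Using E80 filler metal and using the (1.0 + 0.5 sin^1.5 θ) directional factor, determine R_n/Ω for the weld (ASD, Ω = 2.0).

R_n/Ω ≈ 191 kip

E80XX → F_EXX = 80 ksi.
t_e = 0.707 × 0.75 = 0.5302 in; A_we = 0.5302 × 10.5 = 5.568 in².
Directional factor: 1.0 + 0.5 sin^1.5(65°) = 1.431.
F_nw = 0.6 × 80 × 1.431 = 68.71 ksi.
R_n/Ω = (68.71 × 5.568) / 2.0 = 191.3 kip.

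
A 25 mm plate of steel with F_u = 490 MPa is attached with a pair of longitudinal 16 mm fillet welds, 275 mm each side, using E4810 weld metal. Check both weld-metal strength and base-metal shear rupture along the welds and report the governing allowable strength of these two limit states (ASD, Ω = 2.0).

E48XX → F_EXX = 480 MPa.
t_e = 0.707 × 16 = 11.31 mm; L = 550 mm.
Weld metal: R_n/Ω = (1/2.0) × 0.6 × 480 × 11.31 × 550 × 10⁻³ = 895.9 kN.
Base metal (shear rupture): R_n/Ω = (1/2.0) × 0.6 × 490 × 25 × 550 × 10⁻³ = 2021 kN.
Governing: weld metal.

R_n/Ω ≈ 896 kN (weld metal governs)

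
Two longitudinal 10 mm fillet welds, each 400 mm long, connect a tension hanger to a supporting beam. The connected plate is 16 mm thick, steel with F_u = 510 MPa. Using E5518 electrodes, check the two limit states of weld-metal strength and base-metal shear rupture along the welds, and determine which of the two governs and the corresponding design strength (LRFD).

E55XX → F_EXX = 550 MPa.
t_e = 0.707 × 10 = 7.07 mm; L = 800 mm.
Weld metal: φR_n = 0.75 × 0.6 × 550 × 7.07 × 800 × 10⁻³ = 1400 kN.
Base metal (shear rupture): φR_n = 0.75 × 0.6 × 510 × 16 × 800 × 10⁻³ = 2938 kN.
Governing: weld metal.

φR_n ≈ 1400 kN (weld metal governs)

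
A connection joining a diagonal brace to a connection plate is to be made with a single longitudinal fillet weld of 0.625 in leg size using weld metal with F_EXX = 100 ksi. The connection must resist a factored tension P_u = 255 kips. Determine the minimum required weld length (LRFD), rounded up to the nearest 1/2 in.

L = 13 in

Throat t_e = 0.707 × 0.625 = 0.4419 in.
φr_n = 0.75 × 0.6 × 100 × 0.4419 = 19.88 kips/in.
L_req = P_u / φr_n = 255 / 19.88 = 12.82 in total.
Round up → use L = 13 in.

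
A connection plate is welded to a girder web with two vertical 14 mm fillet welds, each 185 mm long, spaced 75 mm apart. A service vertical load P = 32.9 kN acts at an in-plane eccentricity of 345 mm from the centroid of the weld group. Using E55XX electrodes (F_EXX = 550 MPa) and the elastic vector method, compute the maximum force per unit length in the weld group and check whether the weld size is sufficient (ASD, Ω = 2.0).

f_max ≈ 757 N/mm; adequate

Total weld length L_w = 370 mm. Treat welds as unit-width lines.
Polar moment about centroid: J = 2[d³/12 + d(b/2)²] = 2[185³/12 + 185×37.5²] = 1576000 mm³.
Direct shear f_v = P/L_w = 32.9×10³ / 370 = 88.92 N/mm (vertical).
Torsion M = P·e = 32.9×10³ × 345 = 11350000 N·mm.
Critical point at (x, y) = (37.5, 92.5) from centroid. f_tx = M·y/J = 666.4 N/mm; f_ty = M·x/J = 270.1 N/mm.
Resultant f_max = √[f_tx² + (f_v + f_ty)²] = √[666.4² + (88.92 + 270.1)²] = 757 N/mm.
Capacity per unit length: r_n/Ω = (1/2.0) × 0.6 × 550 × (0.707 × 14) = 1633 N/mm.
757 ≤ 1633 → adequate.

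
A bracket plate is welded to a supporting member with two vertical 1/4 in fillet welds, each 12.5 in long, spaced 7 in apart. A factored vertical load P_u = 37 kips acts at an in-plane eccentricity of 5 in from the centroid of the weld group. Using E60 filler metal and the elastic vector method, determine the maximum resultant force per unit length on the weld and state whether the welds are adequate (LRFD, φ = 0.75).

E60XX → F_EXX = 60 ksi.
Total weld length L_w = 25 in. Treat welds as unit-width lines.
Polar moment about centroid: J = 2[d³/12 + d(b/2)²] = 2[12.5³/12 + 12.5×3.5²] = 631.8 in³.
Direct shear f_v = P/L_w = 37 / 25 = 1.48 kip/in (vertical).
Torsion M = P·e = 37 × 5 = 185 kip·in.
Critical point at (x, y) = (3.5, 6.25) from centroid. f_tx = M·y/J = 1.83 kip/in; f_ty = M·x/J = 1.025 kip/in.
Resultant f_max = √[f_tx² + (f_v + f_ty)²] = √[1.83² + (1.48 + 1.025)²] = 3.102 kip/in.
Capacity per unit length: φr_n = 0.75 × 0.6 × 60 × (0.707 × 0.25) = 4.772 kip/in.
3.102 ≤ 4.772 → adequate.

f_max ≈ 3.1 kip/in; adequate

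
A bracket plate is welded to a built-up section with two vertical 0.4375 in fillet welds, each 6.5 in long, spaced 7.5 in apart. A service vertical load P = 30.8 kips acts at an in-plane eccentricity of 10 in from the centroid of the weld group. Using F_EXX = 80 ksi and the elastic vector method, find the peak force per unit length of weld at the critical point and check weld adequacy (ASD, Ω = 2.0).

f_max ≈ 8.62 kip/in; NOT adequate

Total weld length L_w = 13 in. Treat welds as unit-width lines.
Polar moment about centroid: J = 2[d³/12 + d(b/2)²] = 2[6.5³/12 + 6.5×3.75²] = 228.6 in³.
Direct shear f_v = P/L_w = 30.8 / 13 = 2.369 kip/in (vertical).
Torsion M = P·e = 30.8 × 10 = 308 kip·in.
Critical point at (x, y) = (3.75, 3.25) from centroid. f_tx = M·y/J = 4.379 kip/in; f_ty = M·x/J = 5.053 kip/in.
Resultant f_max = √[f_tx² + (f_v + f_ty)²] = √[4.379² + (2.369 + 5.053)²] = 8.618 kip/in.
Capacity per unit length: r_n/Ω = (1/2.0) × 0.6 × 80 × (0.707 × 0.4375) = 7.423 kip/in.
8.618 > 7.423 → NOT adequate.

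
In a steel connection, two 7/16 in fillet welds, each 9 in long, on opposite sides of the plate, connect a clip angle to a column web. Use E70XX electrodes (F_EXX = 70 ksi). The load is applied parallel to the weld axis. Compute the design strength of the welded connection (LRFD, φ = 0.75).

φR_n ≈ 175 kips

Effective throat t_e = 0.707 × 0.4375 = 0.3093 in.
Total length L = 18 in; A_we = 0.3093 × 18 = 5.568 in².
F_nw = 0.6 F_EXX = 0.6 × 70 = 42 ksi.
φR_n = 0.75 × 42 × 5.568 = 175.4 kips.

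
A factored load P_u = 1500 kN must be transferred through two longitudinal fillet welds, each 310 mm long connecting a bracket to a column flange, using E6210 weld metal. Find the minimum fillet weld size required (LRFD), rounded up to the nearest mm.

E62XX → F_EXX = 620 MPa.
Total weld length L = 620 mm.
Required throat t_e = P_u / (φ × 0.6 F_EXX × L) = 1500 / (0.75 × 0.6 × 620 × 620 × 10⁻³) = 8.672 mm.
Required leg w = t_e / 0.707 = 12.27 mm → use 13 mm.

w = 13 mm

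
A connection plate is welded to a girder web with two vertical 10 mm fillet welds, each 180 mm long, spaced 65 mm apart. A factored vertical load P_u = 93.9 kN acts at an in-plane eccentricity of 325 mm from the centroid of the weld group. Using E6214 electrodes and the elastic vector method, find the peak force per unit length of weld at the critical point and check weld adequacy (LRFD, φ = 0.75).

E62XX → F_EXX = 620 MPa.
Total weld length L_w = 360 mm. Treat welds as unit-width lines.
Polar moment about centroid: J = 2[d³/12 + d(b/2)²] = 2[180³/12 + 180×32.5²] = 1352000 mm³.
Direct shear f_v = P/L_w = 93.9×10³ / 360 = 260.8 N/mm (vertical).
Torsion M = P·e = 93.9×10³ × 325 = 30518000 N·mm.
Critical point at (x, y) = (32.5, 90) from centroid. f_tx = M·y/J = 2031 N/mm; f_ty = M·x/J = 733.5 N/mm.
Resultant f_max = √[f_tx² + (f_v + f_ty)²] = √[2031² + (260.8 + 733.5)²] = 2261 N/mm.
Capacity per unit length: φr_n = 0.75 × 0.6 × 620 × (0.707 × 10) = 1973 N/mm.
2261 > 1973 → NOT adequate.

f_max ≈ 2260 N/mm; NOT adequate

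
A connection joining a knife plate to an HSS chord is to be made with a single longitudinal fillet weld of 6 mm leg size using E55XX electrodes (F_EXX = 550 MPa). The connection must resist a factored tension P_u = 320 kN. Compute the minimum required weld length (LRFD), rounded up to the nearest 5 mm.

L = 305 mm

Throat t_e = 0.707 × 6 = 4.242 mm.
φr_n = 0.75 × 0.6 × 550 × 4.242 × 10⁻³ = 1.05 kN/mm.
L_req = P_u / φr_n = 320 / 1.05 = 304.8 mm total.
Round up → use L = 305 mm.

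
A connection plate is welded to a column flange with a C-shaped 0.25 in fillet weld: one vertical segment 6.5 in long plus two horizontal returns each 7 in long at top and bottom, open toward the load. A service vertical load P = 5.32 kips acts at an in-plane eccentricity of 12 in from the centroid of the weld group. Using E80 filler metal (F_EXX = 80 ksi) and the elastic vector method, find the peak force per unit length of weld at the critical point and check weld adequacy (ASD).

f_max ≈ 1.5 kip/in; adequate

Total weld length L_w = 20.5 in. Treat welds as unit-width lines.
Centroid: x̄ = 2×7×3.5 / 20.5 = 2.39 in from the vertical weld.
Polar moment about centroid: J = I_x + I_y = [6.5³/12 + 2×7×3.25²] + [6.5×2.39² + 2(7³/12 + 7×1.11²)] = 282.3 in³.
Direct shear f_v = P/L_w = 5.32 / 20.5 = 0.2595 kip/in (vertical).
Torsion M = P·e = 5.32 × 12 = 63.84 kip·in.
Critical point at (x, y) = (4.61, 3.25) from centroid. f_tx = M·y/J = 0.7349 kip/in; f_ty = M·x/J = 1.042 kip/in.
Resultant f_max = √[f_tx² + (f_v + f_ty)²] = √[0.7349² + (0.2595 + 1.042)²] = 1.495 kip/in.
Capacity per unit length: r_n/Ω = (1/2.0) × 0.6 × 80 × (0.707 × 0.25) = 4.242 kip/in.
1.495 ≤ 4.242 → adequate.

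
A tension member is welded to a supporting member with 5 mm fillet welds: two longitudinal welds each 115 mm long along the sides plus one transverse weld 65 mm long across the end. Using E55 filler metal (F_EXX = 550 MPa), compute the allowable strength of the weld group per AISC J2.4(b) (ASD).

R_n/Ω ≈ 172 kN

t_e = 0.707 × 5 = 3.535 mm.
R_nwl = 0.6 × 550 × 3.535 × 230 × 10⁻³ = 268.3 kN (longitudinal, 2 welds).
R_nwt = 0.6 × 550 × 3.535 × 65 × 10⁻³ = 75.83 kN (transverse, base value).
(i) R_nwl + R_nwt = 344.1 kN; (ii) 0.85 R_nwl + 1.5 R_nwt = 341.8 kN.
R_n = max = 344.1 kN [governs: (i)]; R_n/Ω = 172.1 kN.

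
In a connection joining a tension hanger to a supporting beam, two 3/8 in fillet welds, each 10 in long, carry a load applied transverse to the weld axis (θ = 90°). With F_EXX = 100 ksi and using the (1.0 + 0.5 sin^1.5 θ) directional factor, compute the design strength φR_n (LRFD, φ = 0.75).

φR_n ≈ 358 kips

t_e = 0.707 × 0.375 = 0.2651 in; A_we = 0.2651 × 20 = 5.303 in².
Directional factor: 1.0 + 0.5 sin^1.5(90°) = 1.5.
F_nw = 0.6 × 100 × 1.5 = 90 ksi.
φR_n = 0.75 × 90 × 5.303 = 357.9 kips.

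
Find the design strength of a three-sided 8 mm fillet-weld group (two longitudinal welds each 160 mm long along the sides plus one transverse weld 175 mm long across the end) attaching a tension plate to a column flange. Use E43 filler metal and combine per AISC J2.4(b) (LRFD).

E43XX → F_EXX = 430 MPa.
t_e = 0.707 × 8 = 5.656 mm.
R_nwl = 0.6 × 430 × 5.656 × 320 × 10⁻³ = 467 kN (longitudinal, 2 welds).
R_nwt = 0.6 × 430 × 5.656 × 175 × 10⁻³ = 255.4 kN (transverse, base value).
(i) R_nwl + R_nwt = 722.3 kN; (ii) 0.85 R_nwl + 1.5 R_nwt = 780 kN.
R_n = max = 780 kN [governs: (ii)]; φR_n = 585 kN.

φR_n ≈ 585 kN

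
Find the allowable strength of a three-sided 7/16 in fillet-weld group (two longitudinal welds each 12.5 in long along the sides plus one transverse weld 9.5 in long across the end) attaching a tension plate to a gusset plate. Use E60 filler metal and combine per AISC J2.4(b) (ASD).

R_n/Ω ≈ 198 kips

E60XX → F_EXX = 60 ksi.
t_e = 0.707 × 0.4375 = 0.3093 in.
R_nwl = 0.6 × 60 × 0.3093 × 25 = 278.4 kips (longitudinal, 2 welds).
R_nwt = 0.6 × 60 × 0.3093 × 9.5 = 105.8 kips (transverse, base value).
(i) R_nwl + R_nwt = 384.2 kips; (ii) 0.85 R_nwl + 1.5 R_nwt = 395.3 kips.
R_n = max = 395.3 kips [governs: (ii)]; R_n/Ω = 197.7 kips.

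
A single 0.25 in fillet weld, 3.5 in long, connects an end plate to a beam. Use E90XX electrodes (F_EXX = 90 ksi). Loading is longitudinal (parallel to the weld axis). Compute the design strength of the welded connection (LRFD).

Effective throat t_e = 0.707 × 0.25 = 0.1767 in.
Total length L = 3.5 in; A_we = 0.1767 × 3.5 = 0.6186 in².
F_nw = 0.6 F_EXX = 0.6 × 90 = 54 ksi.
φR_n = 0.75 × 54 × 0.6186 = 25.05 kip.

φR_n ≈ 25.1 kip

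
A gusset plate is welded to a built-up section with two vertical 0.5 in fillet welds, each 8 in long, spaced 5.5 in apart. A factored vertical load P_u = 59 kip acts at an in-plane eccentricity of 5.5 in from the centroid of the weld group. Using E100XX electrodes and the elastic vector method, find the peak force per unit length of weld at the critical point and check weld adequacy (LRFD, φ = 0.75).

E100XX → F_EXX = 100 ksi.
Total weld length L_w = 16 in. Treat welds as unit-width lines.
Polar moment about centroid: J = 2[d³/12 + d(b/2)²] = 2[8³/12 + 8×2.75²] = 206.3 in³.
Direct shear f_v = P/L_w = 59 / 16 = 3.688 kip/in (vertical).
Torsion M = P·e = 59 × 5.5 = 324.5 kip·in.
Critical point at (x, y) = (2.75, 4) from centroid. f_tx = M·y/J = 6.291 kip/in; f_ty = M·x/J = 4.325 kip/in.
Resultant f_max = √[f_tx² + (f_v + f_ty)²] = √[6.291² + (3.688 + 4.325)²] = 10.19 kip/in.
Capacity per unit length: φr_n = 0.75 × 0.6 × 100 × (0.707 × 0.5) = 15.91 kip/in.
10.19 ≤ 15.91 → adequate.

f_max ≈ 10.2 kip/in; adequate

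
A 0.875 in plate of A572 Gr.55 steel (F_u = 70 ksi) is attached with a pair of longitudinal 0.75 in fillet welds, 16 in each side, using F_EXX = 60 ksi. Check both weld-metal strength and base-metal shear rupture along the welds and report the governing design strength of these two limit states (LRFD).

t_e = 0.707 × 0.75 = 0.5302 in; L = 32 in.
Weld metal: φR_n = 0.75 × 0.6 × 60 × 0.5302 × 32 = 458.1 kips.
Base metal (shear rupture): φR_n = 0.75 × 0.6 × 70 × 0.875 × 32 = 882 kips.
Governing: weld metal.

φR_n ≈ 458 kips (weld metal governs)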